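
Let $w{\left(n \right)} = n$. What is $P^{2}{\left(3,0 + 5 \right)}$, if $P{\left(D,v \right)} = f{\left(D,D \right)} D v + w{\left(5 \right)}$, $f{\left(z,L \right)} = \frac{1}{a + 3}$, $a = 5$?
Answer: $\frac{3025}{64} \approx 47.266$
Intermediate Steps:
$f{\left(z,L \right)} = \frac{1}{8}$ ($f{\left(z,L \right)} = \frac{1}{5 + 3} = \frac{1}{8}$)
$P{\left(D,v \right)} = 5 + \frac{D v}{8}$ ($P{\left(D,v \right)} = \frac{D}{8} v + 5 = \frac{D v}{8} + 5 = 5 + \frac{D v}{8}$)
$P^{2}{\left(3,0 + 5 \right)} = \left(5 + \frac{1}{8} \cdot 3 \left(0 + 5\right)\right)^{2} = \left(5 + \frac{1}{8} \cdot 3 \cdot 5\right)^{2} = \left(5 + \frac{15}{8}\right)^{2} = \left(\frac{55}{8}\right)^{2} = \frac{3025}{64}$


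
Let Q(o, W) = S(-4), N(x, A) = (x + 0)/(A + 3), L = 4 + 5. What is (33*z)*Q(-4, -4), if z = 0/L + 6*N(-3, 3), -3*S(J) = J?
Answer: -132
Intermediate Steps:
L = 9
N(x, A) = x/(3 + A)
S(J) = -J/3
Q(o, W) = 4/3 (Q(o, W) = -⅓*(-4) = 4/3)
z = -3 (z = 0/9 + 6*(-3/(3 + 3)) = 0*(⅑) + 6*(-3/6) = 0 + 6*(-3*⅙) = 0 + 6*(-½) = 0 - 3 = -3)
(33*z)*Q(-4, -4) = (33*(-3))*(4/3) = -99*4/3 = -132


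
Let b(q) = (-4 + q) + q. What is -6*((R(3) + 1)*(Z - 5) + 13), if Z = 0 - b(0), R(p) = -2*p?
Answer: -108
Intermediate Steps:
b(q) = -4 + 2*q
Z = 4 (Z = 0 - (-4 + 2*0) = 0 - (-4 + 0) = 0 - 1*(-4) = 0 + 4 = 4)
-6*((R(3) + 1)*(Z - 5) + 13) = -6*((-2*3 + 1)*(4 - 5) + 13) = -6*((-6 + 1)*(-1) + 13) = -6*(-5*(-1) + 13) = -6*(5 + 13) = -6*18 = -108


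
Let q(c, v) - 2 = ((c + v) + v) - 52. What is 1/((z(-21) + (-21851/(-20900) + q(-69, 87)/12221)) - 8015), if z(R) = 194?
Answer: -2110900/16507132449 ≈ -0.00012788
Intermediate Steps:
q(c, v) = -50 + c + 2*v (q(c, v) = 2 + (((c + v) + v) - 52) = 2 + ((c + 2*v) - 52) = 2 + (-52 + c + 2*v) = -50 + c + 2*v)
1/((z(-21) + (-21851/(-20900) + q(-69, 87)/12221)) - 8015) = 1/((194 + (-21851/(-20900) + (-50 - 69 + 2*87)/12221)) - 8015) = 1/((194 + (-21851*(-1/20900) + (-50 - 69 + 174)*(1/12221))) - 8015) = 1/((194 + (21851/20900 + 55*(1/12221))) - 8015) = 1/((194 + (21851/20900 + 5/1111)) - 8015) = 1/((194 + 2216451/2110900) - 8015) = 1/(411731051/2110900 - 8015) = 1/(-16507132449/2110900) = -2110900/16507132449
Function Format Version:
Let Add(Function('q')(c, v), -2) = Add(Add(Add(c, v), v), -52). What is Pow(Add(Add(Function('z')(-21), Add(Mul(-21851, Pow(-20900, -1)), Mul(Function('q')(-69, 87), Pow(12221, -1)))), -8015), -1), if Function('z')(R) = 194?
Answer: Rational(-2110900, 16507132449) ≈ -0.00012788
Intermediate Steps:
Function('q')(c, v) = Add(-50, c, Mul(2, v)) (Function('q')(c, v) = Add(2, Add(Add(Add(c, v), v), -52)) = Add(2, Add(Add(c, Mul(2, v)), -52)) = Add(2, Add(-52, c, Mul(2, v))) = Add(-50, c, Mul(2, v)))
Pow(Add(Add(Function('z')(-21), Add(Mul(-21851, Pow(-20900, -1)), Mul(Function('q')(-69, 87), Pow(12221, -1)))), -8015), -1) = Pow(Add(Add(194, Add(Mul(-21851, Pow(-20900, -1)), Mul(Add(-50, -69, Mul(2, 87)), Pow(12221, -1)))), -8015), -1) = Pow(Add(Add(194, Add(Mul(-21851, Rational(-1, 20900)), Mul(Add(-50, -69, 174), Rational(1, 12221)))), -8015), -1) = Pow(Add(Add(194, Add(Rational(21851, 20900), Mul(55, Rational(1, 12221)))), -8015), -1) = Pow(Add(Add(194, Add(Rational(21851, 20900), Rational(5, 1111))), -8015), -1) = Pow(Add(Add(194, Rational(2216451, 2110900)), -8015), -1) = Pow(Add(Rational(411731051, 2110900), -8015), -1) = Pow(Rational(-16507132449, 2110900), -1) = Rational(-2110900, 16507132449)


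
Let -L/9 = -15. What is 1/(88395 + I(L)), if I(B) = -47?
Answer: 1/88348 ≈ 1.1319e-5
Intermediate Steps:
L = 135 (L = -9*(-15) = 135)
1/(88395 + I(L)) = 1/(88395 - 47) = 1/88348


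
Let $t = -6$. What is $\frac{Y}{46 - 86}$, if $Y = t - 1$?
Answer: $\frac{7}{40} \approx 0.175$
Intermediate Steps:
$Y = -7$ ($Y = -6 - 1 = -7$)
$\frac{Y}{46 - 86} = \frac{1}{46 - 86} \left(-7\right) = \frac{1}{-40} \left(-7\right) = \left(- \frac{1}{40}\right) \left(-7\right) = \frac{7}{40}$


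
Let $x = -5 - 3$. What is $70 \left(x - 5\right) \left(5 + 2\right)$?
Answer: $-6370$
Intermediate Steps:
$x = -8$ ($x = -5 - 3 = -8$)
$70 \left(x - 5\right) \left(5 + 2\right) = 70 \left(-8 - 5\right) \left(5 + 2\right) = 70 \left(\left(-13\right) 7\right) = 70 \left(-91\right) = -6370$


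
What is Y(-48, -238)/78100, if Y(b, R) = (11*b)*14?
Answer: -168/1775 ≈ -0.094648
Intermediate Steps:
Y(b, R) = 154*b
Y(-48, -238)/78100 = (154*(-48))/78100 = -7392*1/78100 = -168/1775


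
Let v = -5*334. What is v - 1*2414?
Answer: -4084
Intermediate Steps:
v = -1670
v - 1*2414 = -1670 - 1*2414 = -1670 - 2414 = -4084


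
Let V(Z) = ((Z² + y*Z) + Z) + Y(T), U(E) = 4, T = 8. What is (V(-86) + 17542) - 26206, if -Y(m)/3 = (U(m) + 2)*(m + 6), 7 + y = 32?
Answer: -3756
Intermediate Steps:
y = 25 (y = -7 + 32 = 25)
Y(m) = -108 - 18*m (Y(m) = -3*(4 + 2)*(m + 6) = -18*(6 + m) = -3*(36 + 6*m) = -108 - 18*m)
V(Z) = -252 + Z² + 26*Z (V(Z) = ((Z² + 25*Z) + Z) + (-108 - 18*8) = (Z² + 26*Z) + (-108 - 144) = (Z² + 26*Z) - 252 = -252 + Z² + 26*Z)
(V(-86) + 17542) - 26206 = ((-252 + (-86)² + 26*(-86)) + 17542) - 26206 = ((-252 + 7396 - 2236) + 17542) - 26206 = (4908 + 17542) - 26206 = 22450 - 26206 = -3756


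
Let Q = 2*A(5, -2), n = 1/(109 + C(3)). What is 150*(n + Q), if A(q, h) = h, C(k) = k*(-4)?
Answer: -58050/97 ≈ -598.45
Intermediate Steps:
C(k) = -4*k
n = 1/97 (n = 1/(109 - 4*3) = 1/(109 - 12) = 1/97 ≈ 0.010309)
Q = -4 (Q = 2*(-2) = -4)
150*(n + Q) = 150*(1/97 - 4) = 150*(-387/97) = -58050/97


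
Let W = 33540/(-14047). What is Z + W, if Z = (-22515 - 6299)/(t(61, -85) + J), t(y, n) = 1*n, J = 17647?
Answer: -496889869/123346707 ≈ -4.0284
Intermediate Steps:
t(y, n) = n
W = -33540/14047 (W = 33540*(-1/14047) = -33540/14047 ≈ -2.3877)
Z = -14407/8781 (Z = (-22515 - 6299)/(-85 + 17647) = -28814/17562 = -28814*1/17562 = -14407/8781 ≈ -1.6407)
Z + W = -14407/8781 - 33540/14047 = -496889869/123346707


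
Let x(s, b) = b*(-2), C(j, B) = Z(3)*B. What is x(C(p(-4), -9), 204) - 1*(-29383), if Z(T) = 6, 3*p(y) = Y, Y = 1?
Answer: 28975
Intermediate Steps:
p(y) = ⅓ (p(y) = (⅓)*1 = ⅓)
C(j, B) = 6*B
x(s, b) = -2*b
x(C(p(-4), -9), 204) - 1*(-29383) = -2*204 - 1*(-29383) = -408 + 29383 = 28975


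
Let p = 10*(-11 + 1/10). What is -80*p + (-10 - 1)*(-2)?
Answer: 8742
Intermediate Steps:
p = -109 (p = 10*(-11 + 1/10) = 10*(-109/10) = -109)
-80*p + (-10 - 1)*(-2) = -80*(-109) + (-10 - 1)*(-2) = 8720 - 11*(-2) = 8720 + 22 = 8742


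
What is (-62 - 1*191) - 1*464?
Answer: -717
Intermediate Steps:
(-62 - 1*191) - 1*464 = (-62 - 191) - 464 = -253 - 464 = -717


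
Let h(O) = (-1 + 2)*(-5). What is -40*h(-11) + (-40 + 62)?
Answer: 222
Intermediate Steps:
h(O) = -5 (h(O) = 1*(-5) = -5)
-40*h(-11) + (-40 + 62) = -40*(-5) + (-40 + 62) = 200 + 22 = 222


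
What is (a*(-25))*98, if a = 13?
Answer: -31850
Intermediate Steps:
(a*(-25))*98 = (13*(-25))*98 = -325*98 = -31850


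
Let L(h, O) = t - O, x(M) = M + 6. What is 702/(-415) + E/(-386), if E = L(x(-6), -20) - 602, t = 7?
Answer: -32347/160190 ≈ -0.20193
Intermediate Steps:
x(M) = 6 + M
L(h, O) = 7 - O
E = -575 (E = (7 - 1*(-20)) - 602 = (7 + 20) - 602 = 27 - 602 = -575)
702/(-415) + E/(-386) = 702/(-415) - 575/(-386) = 702*(-1/415) - 575*(-1/386) = -702/415 + 575/386 = -32347/160190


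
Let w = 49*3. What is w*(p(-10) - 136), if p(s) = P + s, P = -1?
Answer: -21609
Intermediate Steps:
w = 147
p(s) = -1 + s
w*(p(-10) - 136) = 147*((-1 - 10) - 136) = 147*(-11 - 136) = 147*(-147) = -21609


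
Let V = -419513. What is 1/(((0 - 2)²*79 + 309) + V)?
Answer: -1/418888 ≈ -2.3873e-6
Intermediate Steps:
1/(((0 - 2)²*79 + 309) + V) = 1/(((0 - 2)²*79 + 309) - 419513) = 1/(((-2)²*79 + 309) - 419513) = 1/((4*79 + 309) - 419513) = 1/((316 + 309) - 419513) = 1/(625 - 419513) = 1/(-418888) = -1/418888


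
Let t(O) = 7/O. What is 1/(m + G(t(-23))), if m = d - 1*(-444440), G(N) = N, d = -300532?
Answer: 23/3309877 ≈ 6.9489e-6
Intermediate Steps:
m = 143908 (m = -300532 - 1*(-444440) = -300532 + 444440 = 143908)
1/(m + G(t(-23))) = 1/(143908 + 7/(-23)) = 1/(143908 + 7*(-1/23)) = 1/(143908 - 7/23) = 1/(3309877/23) = 23/3309877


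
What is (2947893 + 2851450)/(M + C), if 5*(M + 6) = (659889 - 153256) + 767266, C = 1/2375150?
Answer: 13774309526450/605125991071 ≈ 22.763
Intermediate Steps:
C = 1/2375150 ≈ 4.2103e-7
M = 1273869/5 (M = -6 + ((659889 - 153256) + 767266)/5 = -6 + (506633 + 767266)/5 = -6 + (1/5)*1273899 = -6 + 1273899/5 = 1273869/5 ≈ 2.5477e+5)
(2947893 + 2851450)/(M + C) = (2947893 + 2851450)/(1273869/5 + 1/2375150) = 5799343/(605125991071/2375150) = 5799343*(2375150/605125991071) = 13774309526450/605125991071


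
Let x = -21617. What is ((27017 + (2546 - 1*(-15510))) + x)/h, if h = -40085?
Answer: -23456/40085 ≈ -0.58516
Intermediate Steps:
((27017 + (2546 - 1*(-15510))) + x)/h = ((27017 + (2546 - 1*(-15510))) - 21617)/(-40085) = ((27017 + (2546 + 15510)) - 21617)*(-1/40085) = ((27017 + 18056) - 21617)*(-1/40085) = (45073 - 21617)*(-1/40085) = 23456*(-1/40085) = -23456/40085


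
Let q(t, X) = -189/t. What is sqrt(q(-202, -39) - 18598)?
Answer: I*sqrt(758834614)/202 ≈ 136.37*I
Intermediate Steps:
sqrt(q(-202, -39) - 18598) = sqrt(-189/(-202) - 18598) = sqrt(-189*(-1/202) - 18598) = sqrt(189/202 - 18598) = sqrt(-3756607/202) = I*sqrt(758834614)/202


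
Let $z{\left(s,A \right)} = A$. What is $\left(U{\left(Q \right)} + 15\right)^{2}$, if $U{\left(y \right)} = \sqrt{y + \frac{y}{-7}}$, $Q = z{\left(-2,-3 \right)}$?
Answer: $\frac{1557}{7} + \frac{90 i \sqrt{14}}{7} \approx 222.43 + 48.107 i$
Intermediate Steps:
$Q = -3$
$U{\left(y \right)} = \frac{\sqrt{42} \sqrt{y}}{7}$ ($U{\left(y \right)} = \sqrt{y + y \left(- \frac{1}{7}\right)} = \sqrt{y - \frac{y}{7}} = \sqrt{\frac{6 y}{7}} = \frac{\sqrt{42} \sqrt{y}}{7}$)
$\left(U{\left(Q \right)} + 15\right)^{2} = \left(\frac{\sqrt{42} \sqrt{-3}}{7} + 15\right)^{2} = \left(\frac{\sqrt{42} i \sqrt{3}}{7} + 15\right)^{2} = \left(\frac{3 i \sqrt{14}}{7} + 15\right)^{2} = \left(15 + \frac{3 i \sqrt{14}}{7}\right)^{2}$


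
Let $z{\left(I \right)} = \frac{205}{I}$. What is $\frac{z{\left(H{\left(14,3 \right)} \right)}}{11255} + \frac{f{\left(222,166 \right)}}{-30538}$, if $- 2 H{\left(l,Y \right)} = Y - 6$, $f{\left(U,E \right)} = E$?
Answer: $\frac{691559}{103111557} \approx 0.0067069$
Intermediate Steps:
$H{\left(l,Y \right)} = 3 - \frac{Y}{2}$ ($H{\left(l,Y \right)} = - \frac{Y - 6}{2} = - \frac{-6 + Y}{2} = 3 - \frac{Y}{2}$)
$\frac{z{\left(H{\left(14,3 \right)} \right)}}{11255} + \frac{f{\left(222,166 \right)}}{-30538} = \frac{205 \frac{1}{3 - \frac{3}{2}}}{11255} + \frac{166}{-30538} = \frac{205}{3 - \frac{3}{2}} \cdot \frac{1}{11255} + 166 \left(- \frac{1}{30538}\right) = \frac{205}{\frac{3}{2}} \cdot \frac{1}{11255} - \frac{83}{15269} = 205 \cdot \frac{2}{3} \cdot \frac{1}{11255} - \frac{83}{15269} = \frac{410}{3} \cdot \frac{1}{11255} - \frac{83}{15269} = \frac{82}{6753} - \frac{83}{15269} = \frac{691559}{103111557}$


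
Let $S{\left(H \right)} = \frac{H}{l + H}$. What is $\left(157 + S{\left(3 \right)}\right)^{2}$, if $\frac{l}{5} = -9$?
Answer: $\frac{4826809}{196} \approx 24627.0$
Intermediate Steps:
$l = -45$ ($l = 5 \left(-9\right) = -45$)
$S{\left(H \right)} = \frac{H}{-45 + H}$
$\left(157 + S{\left(3 \right)}\right)^{2} = \left(157 + \frac{3}{-45 + 3}\right)^{2} = \left(157 + \frac{3}{-42}\right)^{2} = \left(157 + 3 \left(- \frac{1}{42}\right)\right)^{2} = \left(157 - \frac{1}{14}\right)^{2} = \left(\frac{2197}{14}\right)^{2} = \frac{4826809}{196}$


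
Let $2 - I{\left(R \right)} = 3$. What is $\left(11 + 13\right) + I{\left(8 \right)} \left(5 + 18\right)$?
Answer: $1$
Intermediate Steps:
$I{\left(R \right)} = -1$ ($I{\left(R \right)} = 2 - 3 = -1$)
$\left(11 + 13\right) + I{\left(8 \right)} \left(5 + 18\right) = \left(11 + 13\right) - \left(5 + 18\right) = 24 - 23 = 1$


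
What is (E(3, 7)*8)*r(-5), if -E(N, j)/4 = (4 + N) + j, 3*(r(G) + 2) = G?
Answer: 4928/3 ≈ 1642.7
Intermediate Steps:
r(G) = -2 + G/3
E(N, j) = -16 - 4*N - 4*j (E(N, j) = -4*((4 + N) + j) = -4*(4 + N + j) = -16 - 4*N - 4*j)
(E(3, 7)*8)*r(-5) = ((-16 - 4*3 - 4*7)*8)*(-2 + (1/3)*(-5)) = ((-16 - 12 - 28)*8)*(-2 - 5/3) = -56*8*(-11/3) = -448*(-11/3) = 4928/3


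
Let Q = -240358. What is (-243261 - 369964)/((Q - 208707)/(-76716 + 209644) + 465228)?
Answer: -81514772800/61841378519 ≈ -1.3181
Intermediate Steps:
(-243261 - 369964)/((Q - 208707)/(-76716 + 209644) + 465228) = (-243261 - 369964)/((-240358 - 208707)/(-76716 + 209644) + 465228) = -613225/(-449065/132928 + 465228) = -613225/61841378519/132928 = -613225*132928/61841378519 = -81514772800/61841378519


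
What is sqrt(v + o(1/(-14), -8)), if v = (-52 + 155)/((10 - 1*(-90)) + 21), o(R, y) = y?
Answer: I*sqrt(865)/11 ≈ 2.6737*I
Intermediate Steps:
v = 103/121 (v = 103/((10 + 90) + 21) = 103/(100 + 21) = 103/121 ≈ 0.85124)
sqrt(v + o(1/(-14), -8)) = sqrt(103/121 - 8) = sqrt(-865/121) = I*sqrt(865)/11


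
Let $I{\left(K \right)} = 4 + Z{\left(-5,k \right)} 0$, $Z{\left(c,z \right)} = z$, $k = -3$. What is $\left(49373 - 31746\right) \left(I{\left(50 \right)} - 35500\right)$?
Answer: $-625687992$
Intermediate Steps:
$I{\left(K \right)} = 4$ ($I{\left(K \right)} = 4 - 0 = 4 + 0 = 4$)
$\left(49373 - 31746\right) \left(I{\left(50 \right)} - 35500\right) = \left(49373 - 31746\right) \left(4 - 35500\right) = 17627 \left(-35496\right) = -625687992$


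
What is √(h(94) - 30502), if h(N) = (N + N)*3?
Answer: I*√29938 ≈ 173.03*I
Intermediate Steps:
h(N) = 6*N (h(N) = (2*N)*3 = 6*N)
√(h(94) - 30502) = √(6*94 - 30502) = √(564 - 30502) = √(-29938) = I*√29938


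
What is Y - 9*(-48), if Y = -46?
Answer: 386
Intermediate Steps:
Y - 9*(-48) = -46 - 9*(-48) = -46 + 432 = 386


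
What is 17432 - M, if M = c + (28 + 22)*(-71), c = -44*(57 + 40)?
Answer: 25250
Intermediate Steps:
c = -4268 (c = -44*97 = -4268)
M = -7818 (M = -4268 + (28 + 22)*(-71) = -4268 + 50*(-71) = -4268 - 3550 = -7818)
17432 - M = 17432 - 1*(-7818) = 17432 + 7818 = 25250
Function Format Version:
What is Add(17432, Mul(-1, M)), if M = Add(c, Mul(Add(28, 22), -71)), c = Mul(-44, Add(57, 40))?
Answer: 25250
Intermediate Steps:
c = -4268 (c = Mul(-44, 97) = -4268)
M = -7818 (M = Add(-4268, Mul(Add(28, 22), -71)) = Add(-4268, Mul(50, -71)) = Add(-4268, -3550) = -7818)
Add(17432, Mul(-1, M)) = Add(17432, Mul(-1, -7818)) = Add(17432, 7818) = 25250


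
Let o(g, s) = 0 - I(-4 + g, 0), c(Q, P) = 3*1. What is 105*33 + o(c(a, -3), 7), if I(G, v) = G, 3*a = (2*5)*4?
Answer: 3466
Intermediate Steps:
a = 40/3 (a = ((2*5)*4)/3 = (10*4)/3 = (⅓)*40 = 40/3 ≈ 13.333)
c(Q, P) = 3
o(g, s) = 4 - g (o(g, s) = 0 - (-4 + g) = 0 + (4 - g) = 4 - g)
105*33 + o(c(a, -3), 7) = 105*33 + (4 - 1*3) = 3465 + (4 - 3) = 3465 + 1 = 3466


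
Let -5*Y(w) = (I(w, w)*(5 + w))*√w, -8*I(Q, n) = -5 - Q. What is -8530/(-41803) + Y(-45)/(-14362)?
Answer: 8530/41803 + 60*I*√5/7181 ≈ 0.20405 + 0.018683*I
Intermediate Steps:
I(Q, n) = 5/8 + Q/8 (I(Q, n) = -(-5 - Q)/8 = 5/8 + Q/8)
Y(w) = -√w*(5 + w)*(5/8 + w/8)/5 (Y(w) = -(5/8 + w/8)*(5 + w)*√w/5 = -(5 + w)*(5/8 + w/8)*√w/5 = -√w*(5 + w)*(5/8 + w/8)/5)
-8530/(-41803) + Y(-45)/(-14362) = -8530/(-41803) - √(-45)*(5 - 45)²/40/(-14362) = -8530*(-1/41803) - 1/40*3*I*√5*(-40)²*(-1/14362) = 8530/41803 - 1/40*3*I*√5*1600*(-1/14362) = 8530/41803 - 120*I*√5*(-1/14362) = 8530/41803 + 60*I*√5/7181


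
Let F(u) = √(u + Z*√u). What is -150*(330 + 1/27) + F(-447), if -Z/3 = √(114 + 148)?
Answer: -445550/9 + √(-447 - 3*I*√117114) ≈ -49487.0 - 27.989*I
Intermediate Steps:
Z = -3*√262 (Z = -3*√(114 + 148) = -3*√262 ≈ -48.559)
F(u) = √(u - 3*√262*√u) (F(u) = √(u + (-3*√262)*√u) = √(u - 3*√262*√u))
-150*(330 + 1/27) + F(-447) = -150*(330 + 1/27) + √(-447 - 3*√262*√(-447)) = -150*(330 + 1/27) + √(-447 - 3*√262*I*√447) = -150*8911/27 + √(-447 - 3*I*√117114) = -445550/9 + √(-447 - 3*I*√117114)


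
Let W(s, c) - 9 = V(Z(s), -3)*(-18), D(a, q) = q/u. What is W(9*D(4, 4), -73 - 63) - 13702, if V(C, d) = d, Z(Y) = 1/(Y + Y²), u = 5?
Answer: -13639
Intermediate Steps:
D(a, q) = q/5
W(s, c) = 63 (W(s, c) = 9 - 3*(-18) = 9 + 54 = 63)
W(9*D(4, 4), -73 - 63) - 13702 = 63 - 13702 = -13639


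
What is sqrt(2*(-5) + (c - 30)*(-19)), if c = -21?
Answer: sqrt(959) ≈ 30.968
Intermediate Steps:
sqrt(2*(-5) + (c - 30)*(-19)) = sqrt(2*(-5) + (-21 - 30)*(-19)) = sqrt(-10 - 51*(-19)) = sqrt(-10 + 969) = sqrt(959)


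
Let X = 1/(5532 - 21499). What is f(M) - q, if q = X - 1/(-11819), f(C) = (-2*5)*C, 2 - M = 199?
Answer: 371766522662/188713973 ≈ 1970.0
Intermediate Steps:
X = -1/15967 (X = 1/(-15967) = -1/15967 ≈ -6.2629e-5)
M = -197 (M = 2 - 1*199 = 2 - 199 = -197)
f(C) = -10*C
q = 4148/188713973 (q = -1/15967 - 1/(-11819) = -1/15967 - 1*(-1/11819) = -1/15967 + 1/11819 = 4148/188713973 ≈ 2.1980e-5)
f(M) - q = -10*(-197) - 1*4148/188713973 = 1970 - 4148/188713973 = 371766522662/188713973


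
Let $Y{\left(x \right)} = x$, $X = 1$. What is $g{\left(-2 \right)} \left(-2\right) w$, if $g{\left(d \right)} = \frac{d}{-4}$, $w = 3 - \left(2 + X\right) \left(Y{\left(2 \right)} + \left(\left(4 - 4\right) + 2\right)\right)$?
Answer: $9$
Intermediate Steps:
$w = -9$ ($w = 3 - \left(2 + 1\right) \left(2 + \left(\left(4 - 4\right) + 2\right)\right) = 3 - 3 \left(2 + \left(0 + 2\right)\right) = 3 - 3 \left(2 + 2\right) = 3 - 3 \cdot 4 = 3 - 12 = -9$)
$g{\left(d \right)} = - \frac{d}{4}$ ($g{\left(d \right)} = d \left(- \frac{1}{4}\right) = - \frac{d}{4}$)
$g{\left(-2 \right)} \left(-2\right) w = \left(- \frac{1}{4}\right) \left(-2\right) \left(-2\right) \left(-9\right) = \frac{1}{2} \left(-2\right) \left(-9\right) = \left(-1\right) \left(-9\right) = 9$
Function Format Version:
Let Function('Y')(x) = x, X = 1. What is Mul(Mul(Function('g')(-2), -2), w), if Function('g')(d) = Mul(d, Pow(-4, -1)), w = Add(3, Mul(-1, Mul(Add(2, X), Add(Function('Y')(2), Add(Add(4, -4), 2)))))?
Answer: 9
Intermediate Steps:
w = -9 (w = Add(3, Mul(-1, Mul(Add(2, 1), Add(2, Add(Add(4, -4), 2))))) = Add(3, Mul(-1, Mul(3, Add(2, Add(0, 2))))) = Add(3, Mul(-1, Mul(3, Add(2, 2)))) = Add(3, Mul(-1, Mul(3, 4))) = Add(3, Mul(-1, 12)) = Add(3, -12) = -9)
Function('g')(d) = Mul(Rational(-1, 4), d) (Function('g')(d) = Mul(d, Rational(-1, 4)) = Mul(Rational(-1, 4), d))
Mul(Mul(Function('g')(-2), -2), w) = Mul(Mul(Mul(Rational(-1, 4), -2), -2), -9) = Mul(Mul(Rational(1, 2), -2), -9) = Mul(-1, -9) = 9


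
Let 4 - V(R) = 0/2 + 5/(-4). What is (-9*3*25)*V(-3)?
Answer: -14175/4 ≈ -3543.8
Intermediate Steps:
V(R) = 21/4 (V(R) = 4 - (0/2 + 5/(-4)) = 4 - (0*(½) + 5*(-¼)) = 4 - (0 - 5/4) = 4 - 1*(-5/4) = 4 + 5/4 = 21/4)
(-9*3*25)*V(-3) = (-9*3*25)*(21/4) = -27*25*(21/4) = -675*21/4 = -14175/4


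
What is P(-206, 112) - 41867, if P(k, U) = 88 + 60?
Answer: -41719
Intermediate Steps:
P(k, U) = 148
P(-206, 112) - 41867 = 148 - 41867 = -41719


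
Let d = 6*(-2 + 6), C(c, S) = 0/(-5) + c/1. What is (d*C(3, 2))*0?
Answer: 0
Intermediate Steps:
C(c, S) = c (C(c, S) = 0*(-⅕) + c*1 = 0 + c = c)
d = 24 (d = 6*4 = 24)
(d*C(3, 2))*0 = (24*3)*0 = 72*0 = 0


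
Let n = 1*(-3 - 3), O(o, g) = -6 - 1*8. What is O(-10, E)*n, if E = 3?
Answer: 84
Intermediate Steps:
O(o, g) = -14 (O(o, g) = -6 - 8 = -14)
n = -6 (n = 1*(-6) = -6)
O(-10, E)*n = -14*(-6) = 84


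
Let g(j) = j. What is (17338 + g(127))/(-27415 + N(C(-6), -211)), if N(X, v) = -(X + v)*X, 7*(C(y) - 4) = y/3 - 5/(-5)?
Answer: -171157/260837 ≈ -0.65618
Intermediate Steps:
C(y) = 29/7 + y/21 (C(y) = 4 + (y/3 - 5/(-5))/7 = 4 + (y*(⅓) - 5*(-⅕))/7 = 4 + (y/3 + 1)/7 = 4 + (1 + y/3)/7 = 4 + (⅐ + y/21) = 29/7 + y/21)
N(X, v) = -X*(X + v)
(17338 + g(127))/(-27415 + N(C(-6), -211)) = (17338 + 127)/(-27415 - (29/7 + (1/21)*(-6))*((29/7 + (1/21)*(-6)) - 211)) = 17465/(-27415 - (29/7 - 2/7)*((29/7 - 2/7) - 211)) = 17465/(-27415 - 1*27/7*(27/7 - 211)) = 17465/(-27415 - 1*27/7*(-1450/7)) = 17465/(-27415 + 39150/49) = 17465/(-1304185/49) = 17465*(-49/1304185) = -171157/260837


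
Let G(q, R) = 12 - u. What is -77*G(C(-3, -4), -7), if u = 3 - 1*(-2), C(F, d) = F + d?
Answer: -539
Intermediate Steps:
u = 5 (u = 3 + 2 = 5)
G(q, R) = 7 (G(q, R) = 12 - 1*5 = 12 - 5 = 7)
-77*G(C(-3, -4), -7) = -77*7 = -539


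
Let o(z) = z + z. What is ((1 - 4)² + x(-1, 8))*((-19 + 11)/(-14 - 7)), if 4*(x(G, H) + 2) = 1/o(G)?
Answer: 55/21 ≈ 2.6190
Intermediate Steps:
o(z) = 2*z
x(G, H) = -2 + 1/(8*G) (x(G, H) = -2 + 1/(4*((2*G))) = -2 + (1/(2*G))/4 = -2 + 1/(8*G))
((1 - 4)² + x(-1, 8))*((-19 + 11)/(-14 - 7)) = ((1 - 4)² + (-2 + (⅛)/(-1)))*((-19 + 11)/(-14 - 7)) = ((-3)² + (-2 + (⅛)*(-1)))*(-8/(-21)) = (9 + (-2 - ⅛))*(-8*(-1/21)) = (9 - 17/8)*(8/21) = (55/8)*(8/21) = 55/21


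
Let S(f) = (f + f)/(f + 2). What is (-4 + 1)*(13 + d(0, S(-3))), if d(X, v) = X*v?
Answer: -39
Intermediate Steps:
S(f) = 2*f/(2 + f) (S(f) = (2*f)/(2 + f) = 2*f/(2 + f))
(-4 + 1)*(13 + d(0, S(-3))) = (-4 + 1)*(13 + 0*(2*(-3)/(2 - 3))) = -3*(13 + 0*(2*(-3)/(-1))) = -3*(13 + 0*(2*(-3)*(-1))) = -3*(13 + 0*6) = -3*(13 + 0) = -3*13 = -39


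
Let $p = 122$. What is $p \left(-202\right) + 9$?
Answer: $-24635$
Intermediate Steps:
$p \left(-202\right) + 9 = 122 \left(-202\right) + 9 = -24644 + 9 = -24635$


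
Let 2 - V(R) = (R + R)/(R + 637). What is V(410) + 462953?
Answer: 484713065/1047 ≈ 4.6295e+5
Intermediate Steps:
V(R) = 2 - 2*R/(637 + R) (V(R) = 2 - (R + R)/(R + 637) = 2 - 2*R/(637 + R))
V(410) + 462953 = 1274/(637 + 410) + 462953 = 1274/1047 + 462953 = 484713065/1047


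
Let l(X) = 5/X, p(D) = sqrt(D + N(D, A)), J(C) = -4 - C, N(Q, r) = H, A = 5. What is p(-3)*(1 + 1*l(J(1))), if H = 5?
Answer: 0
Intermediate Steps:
N(Q, r) = 5
p(D) = sqrt(5 + D) (p(D) = sqrt(D + 5) = sqrt(5 + D))
p(-3)*(1 + 1*l(J(1))) = sqrt(5 - 3)*(1 + 1*(5/(-4 - 1*1))) = sqrt(2)*(1 + 1*(5/(-4 - 1))) = sqrt(2)*(1 + 1*(5/(-5))) = sqrt(2)*(1 + 1*(5*(-1/5))) = sqrt(2)*(1 + 1*(-1)) = sqrt(2)*(1 - 1) = sqrt(2)*0 = 0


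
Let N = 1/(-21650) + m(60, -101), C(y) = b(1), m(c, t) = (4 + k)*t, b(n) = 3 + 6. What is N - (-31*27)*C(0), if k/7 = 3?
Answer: 108423199/21650 ≈ 5008.0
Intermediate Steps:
k = 21 (k = 7*3 = 21)
b(n) = 9
m(c, t) = 25*t (m(c, t) = (4 + 21)*t = 25*t)
C(y) = 9
N = -54666251/21650 (N = 1/(-21650) + 25*(-101) = -1/21650 - 2525 = -54666251/21650 ≈ -2525.0)
N - (-31*27)*C(0) = -54666251/21650 - (-31*27)*9 = -54666251/21650 - (-837)*9 = -54666251/21650 - 1*(-7533) = -54666251/21650 + 7533 = 108423199/21650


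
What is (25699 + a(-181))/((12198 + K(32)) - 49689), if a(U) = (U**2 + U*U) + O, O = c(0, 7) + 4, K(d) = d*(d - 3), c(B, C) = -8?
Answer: -91217/36563 ≈ -2.4948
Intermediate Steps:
K(d) = d*(-3 + d)
O = -4 (O = -8 + 4 = -4)
a(U) = -4 + 2*U**2 (a(U) = (U**2 + U*U) - 4 = (U**2 + U**2) - 4 = 2*U**2 - 4 = -4 + 2*U**2)
(25699 + a(-181))/((12198 + K(32)) - 49689) = (25699 + (-4 + 2*(-181)**2))/((12198 + 32*(-3 + 32)) - 49689) = (25699 + (-4 + 2*32761))/((12198 + 32*29) - 49689) = (25699 + (-4 + 65522))/((12198 + 928) - 49689) = (25699 + 65518)/(13126 - 49689) = 91217/(-36563) = 91217*(-1/36563) = -91217/36563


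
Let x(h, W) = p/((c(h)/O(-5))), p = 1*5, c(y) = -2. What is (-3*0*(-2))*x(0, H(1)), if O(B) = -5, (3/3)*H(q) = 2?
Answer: 0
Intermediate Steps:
H(q) = 2
p = 5
x(h, W) = 25/2 (x(h, W) = 5/((-2/(-5))) = 5/((-2*(-⅕))) = 5/(⅖) = 5*(5/2) = 25/2)
(-3*0*(-2))*x(0, H(1)) = (-3*0*(-2))*(25/2) = (0*(-2))*(25/2) = 0*(25/2) = 0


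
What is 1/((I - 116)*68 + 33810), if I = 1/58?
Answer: 29/751772 ≈ 3.8575e-5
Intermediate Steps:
I = 1/58 ≈ 0.017241
1/((I - 116)*68 + 33810) = 1/((1/58 - 116)*68 + 33810) = 1/(-6727/58*68 + 33810) = 1/(-228718/29 + 33810) = 1/(751772/29) = 29/751772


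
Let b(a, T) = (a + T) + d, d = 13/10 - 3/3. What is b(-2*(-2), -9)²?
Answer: 2209/100 ≈ 22.090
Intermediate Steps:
d = 3/10 (d = 13*(⅒) - 3*⅓ = 13/10 - 1 = 3/10 ≈ 0.30000)
b(a, T) = 3/10 + T + a (b(a, T) = (a + T) + 3/10 = (T + a) + 3/10 = 3/10 + T + a)
b(-2*(-2), -9)² = (3/10 - 9 - 2*(-2))² = (3/10 - 9 + 4)² = (-47/10)² = 2209/100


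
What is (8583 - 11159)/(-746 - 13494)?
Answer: 161/890 ≈ 0.18090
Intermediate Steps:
(8583 - 11159)/(-746 - 13494) = -2576/(-14240) = -2576*(-1/14240) = 161/890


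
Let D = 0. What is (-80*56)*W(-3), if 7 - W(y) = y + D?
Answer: -44800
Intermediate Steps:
W(y) = 7 - y (W(y) = 7 - (y + 0) = 7 - y)
(-80*56)*W(-3) = (-80*56)*(7 - 1*(-3)) = -4480*(7 + 3) = -4480*10 = -44800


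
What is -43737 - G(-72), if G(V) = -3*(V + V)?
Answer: -44169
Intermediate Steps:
G(V) = -6*V
-43737 - G(-72) = -43737 - (-6)*(-72) = -43737 - 1*432 = -43737 - 432 = -44169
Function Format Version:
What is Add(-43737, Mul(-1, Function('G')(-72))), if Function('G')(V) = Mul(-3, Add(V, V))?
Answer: -44169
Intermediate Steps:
Function('G')(V) = Mul(-6, V) (Function('G')(V) = Mul(-3, Mul(2, V)) = Mul(-6, V))
Add(-43737, Mul(-1, Function('G')(-72))) = Add(-43737, Mul(-1, Mul(-6, -72))) = Add(-43737, Mul(-1, 432)) = Add(-43737, -432) = -44169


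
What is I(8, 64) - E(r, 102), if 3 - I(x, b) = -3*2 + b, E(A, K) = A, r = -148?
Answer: 93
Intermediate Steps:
I(x, b) = 9 - b (I(x, b) = 3 - (-3*2 + b) = 3 - (-6 + b) = 3 + (6 - b) = 9 - b)
I(8, 64) - E(r, 102) = (9 - 1*64) - 1*(-148) = (9 - 64) + 148 = -55 + 148 = 93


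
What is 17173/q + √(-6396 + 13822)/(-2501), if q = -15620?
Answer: -17173/15620 - √7426/2501 ≈ -1.1339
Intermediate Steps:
17173/q + √(-6396 + 13822)/(-2501) = 17173/(-15620) + √(-6396 + 13822)/(-2501) = 17173*(-1/15620) + √7426*(-1/2501) = -17173/15620 - √7426/2501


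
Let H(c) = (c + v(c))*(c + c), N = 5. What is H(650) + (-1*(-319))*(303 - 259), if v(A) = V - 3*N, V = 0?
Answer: 839536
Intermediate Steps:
v(A) = -15 (v(A) = 0 - 3*5 = 0 - 15 = -15)
H(c) = 2*c*(-15 + c) (H(c) = (c - 15)*(c + c) = (-15 + c)*(2*c) = 2*c*(-15 + c))
H(650) + (-1*(-319))*(303 - 259) = 2*650*(-15 + 650) + (-1*(-319))*(303 - 259) = 2*650*635 + 319*44 = 825500 + 14036 = 839536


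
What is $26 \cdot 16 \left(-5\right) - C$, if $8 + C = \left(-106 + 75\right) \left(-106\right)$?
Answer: $-5358$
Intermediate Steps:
$C = 3278$ ($C = -8 + \left(-106 + 75\right) \left(-106\right) = -8 - -3286 = -8 + 3286 = 3278$)
$26 \cdot 16 \left(-5\right) - C = 26 \cdot 16 \left(-5\right) - 3278 = 416 \left(-5\right) - 3278 = -2080 - 3278 = -5358$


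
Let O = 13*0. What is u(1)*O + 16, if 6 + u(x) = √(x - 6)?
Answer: 16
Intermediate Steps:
u(x) = -6 + √(-6 + x) (u(x) = -6 + √(x - 6) = -6 + √(-6 + x))
O = 0
u(1)*O + 16 = (-6 + √(-6 + 1))*0 + 16 = (-6 + √(-5))*0 + 16 = (-6 + I*√5)*0 + 16 = 0 + 16 = 16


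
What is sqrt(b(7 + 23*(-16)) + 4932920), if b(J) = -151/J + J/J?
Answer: 2*sqrt(445196158)/19 ≈ 2221.0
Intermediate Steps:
b(J) = 1 - 151/J (b(J) = -151/J + 1 = 1 - 151/J)
sqrt(b(7 + 23*(-16)) + 4932920) = sqrt((-151 + (7 + 23*(-16)))/(7 + 23*(-16)) + 4932920) = sqrt((-151 + (7 - 368))/(7 - 368) + 4932920) = sqrt((-151 - 361)/(-361) + 4932920) = sqrt(-1/361*(-512) + 4932920) = sqrt(512/361 + 4932920) = sqrt(1780784632/361) = 2*sqrt(445196158)/19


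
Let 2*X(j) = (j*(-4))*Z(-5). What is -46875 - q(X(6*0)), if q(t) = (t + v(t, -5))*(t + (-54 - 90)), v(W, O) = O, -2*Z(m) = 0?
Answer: -47595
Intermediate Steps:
Z(m) = 0 (Z(m) = -1/2*0 = 0)
X(j) = 0 (X(j) = ((j*(-4))*0)/2 = (-4*j*0)/2 = (1/2)*0 = 0)
q(t) = (-144 + t)*(-5 + t) (q(t) = (t - 5)*(t + (-54 - 90)) = (-5 + t)*(t - 144) = (-5 + t)*(-144 + t) = (-144 + t)*(-5 + t))
-46875 - q(X(6*0)) = -46875 - (720 + 0**2 - 149*0) = -46875 - (720 + 0 + 0) = -46875 - 1*720 = -46875 - 720 = -47595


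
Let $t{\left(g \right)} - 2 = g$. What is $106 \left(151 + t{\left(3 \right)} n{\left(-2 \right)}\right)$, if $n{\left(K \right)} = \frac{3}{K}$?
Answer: $15211$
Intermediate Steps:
$t{\left(g \right)} = 2 + g$
$106 \left(151 + t{\left(3 \right)} n{\left(-2 \right)}\right) = 106 \left(151 + \left(2 + 3\right) \frac{3}{-2}\right) = 106 \left(151 + 5 \cdot 3 \left(- \frac{1}{2}\right)\right) = 106 \left(151 + 5 \left(- \frac{3}{2}\right)\right) = 106 \left(151 - \frac{15}{2}\right) = 106 \cdot \frac{287}{2} = 15211$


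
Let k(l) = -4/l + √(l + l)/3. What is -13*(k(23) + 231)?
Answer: -69017/23 - 13*√46/3 ≈ -3030.1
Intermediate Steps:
k(l) = -4/l + √2*√l/3 (k(l) = -4/l + √(2*l)*(⅓) = -4/l + (√2*√l)*(⅓) = -4/l + √2*√l/3)
-13*(k(23) + 231) = -13*((⅓)*(-12 + √2*23^(3/2))/23 + 231) = -13*((⅓)*(1/23)*(-12 + √2*(23*√23)) + 231) = -13*((⅓)*(1/23)*(-12 + 23*√46) + 231) = -13*((-4/23 + √46/3) + 231) = -13*(5309/23 + √46/3) = -69017/23 - 13*√46/3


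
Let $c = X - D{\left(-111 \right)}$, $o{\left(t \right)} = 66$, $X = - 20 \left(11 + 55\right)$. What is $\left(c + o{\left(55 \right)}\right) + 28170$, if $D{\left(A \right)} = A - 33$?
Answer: $27060$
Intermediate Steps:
$D{\left(A \right)} = -33 + A$
$X = -1320$ ($X = \left(-20\right) 66 = -1320$)
$c = -1176$ ($c = -1320 - \left(-33 - 111\right) = -1320 - -144 = -1320 + 144 = -1176$)
$\left(c + o{\left(55 \right)}\right) + 28170 = \left(-1176 + 66\right) + 28170 = -1110 + 28170 = 27060$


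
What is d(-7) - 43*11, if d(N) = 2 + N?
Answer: -478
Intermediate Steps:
d(-7) - 43*11 = (2 - 7) - 43*11 = -5 - 473 = -478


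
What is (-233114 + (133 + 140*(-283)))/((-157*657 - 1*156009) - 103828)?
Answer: 272601/362986 ≈ 0.75100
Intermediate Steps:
(-233114 + (133 + 140*(-283)))/((-157*657 - 1*156009) - 103828) = (-233114 + (133 - 39620))/((-103149 - 156009) - 103828) = (-233114 - 39487)/(-259158 - 103828) = -272601/(-362986) = -272601*(-1/362986) = 272601/362986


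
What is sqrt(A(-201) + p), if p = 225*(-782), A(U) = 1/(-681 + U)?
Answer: I*sqrt(310375802)/42 ≈ 419.46*I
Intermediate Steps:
p = -175950
sqrt(A(-201) + p) = sqrt(1/(-681 - 201) - 175950) = sqrt(1/(-882) - 175950) = sqrt(-1/882 - 175950) = sqrt(-155187901/882) = I*sqrt(310375802)/42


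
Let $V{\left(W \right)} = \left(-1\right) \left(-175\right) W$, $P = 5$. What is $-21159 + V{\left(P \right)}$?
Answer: $-20284$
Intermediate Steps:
$V{\left(W \right)} = 175 W$
$-21159 + V{\left(P \right)} = -21159 + 175 \cdot 5 = -21159 + 875 = -20284$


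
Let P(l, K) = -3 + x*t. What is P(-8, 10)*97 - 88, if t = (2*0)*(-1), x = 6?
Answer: -379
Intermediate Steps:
t = 0 (t = 0*(-1) = 0)
P(l, K) = -3 (P(l, K) = -3 + 6*0 = -3 + 0 = -3)
P(-8, 10)*97 - 88 = -3*97 - 88 = -291 - 88 = -379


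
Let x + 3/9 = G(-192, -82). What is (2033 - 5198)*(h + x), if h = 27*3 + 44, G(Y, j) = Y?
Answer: 213110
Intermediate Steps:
h = 125 (h = 81 + 44 = 125)
x = -577/3 (x = -1/3 - 192 = -577/3 ≈ -192.33)
(2033 - 5198)*(h + x) = (2033 - 5198)*(125 - 577/3) = -3165*(-202/3) = 213110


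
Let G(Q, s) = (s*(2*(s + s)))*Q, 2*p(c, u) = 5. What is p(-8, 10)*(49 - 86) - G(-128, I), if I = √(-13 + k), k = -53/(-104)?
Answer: -168677/26 ≈ -6487.6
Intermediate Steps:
k = 53/104 (k = -53*(-1/104) = 53/104 ≈ 0.50961)
p(c, u) = 5/2 (p(c, u) = (½)*5 = 5/2)
I = I*√33774/52 (I = √(-13 + 53/104) = √(-1299/104) = I*√33774/52 ≈ 3.5342*I)
G(Q, s) = 4*Q*s² (G(Q, s) = (s*(2*(2*s)))*Q = (s*(4*s))*Q = (4*s²)*Q = 4*Q*s²)
p(-8, 10)*(49 - 86) - G(-128, I) = 5*(49 - 86)/2 - 4*(-128)*(I*√33774/52)² = (5/2)*(-37) - 4*(-128)*(-1299)/104 = -185/2 - 1*83136/13 = -185/2 - 83136/13 = -168677/26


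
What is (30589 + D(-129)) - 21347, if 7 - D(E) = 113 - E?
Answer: 9007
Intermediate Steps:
D(E) = -106 + E (D(E) = 7 - (113 - E) = 7 + (-113 + E) = -106 + E)
(30589 + D(-129)) - 21347 = (30589 + (-106 - 129)) - 21347 = (30589 - 235) - 21347 = 30354 - 21347 = 9007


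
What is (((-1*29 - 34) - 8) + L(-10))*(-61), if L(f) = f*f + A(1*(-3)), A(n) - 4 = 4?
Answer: -2257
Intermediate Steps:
A(n) = 8 (A(n) = 4 + 4 = 8)
L(f) = 8 + f² (L(f) = f*f + 8 = f² + 8 = 8 + f²)
(((-1*29 - 34) - 8) + L(-10))*(-61) = (((-1*29 - 34) - 8) + (8 + (-10)²))*(-61) = (((-29 - 34) - 8) + (8 + 100))*(-61) = ((-63 - 8) + 108)*(-61) = (-71 + 108)*(-61) = 37*(-61) = -2257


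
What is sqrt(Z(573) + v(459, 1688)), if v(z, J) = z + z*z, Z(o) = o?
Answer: sqrt(211713) ≈ 460.12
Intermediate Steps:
v(z, J) = z + z**2
sqrt(Z(573) + v(459, 1688)) = sqrt(573 + 459*(1 + 459)) = sqrt(573 + 459*460) = sqrt(573 + 211140) = sqrt(211713)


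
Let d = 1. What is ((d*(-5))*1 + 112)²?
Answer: 11449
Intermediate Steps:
((d*(-5))*1 + 112)² = ((1*(-5))*1 + 112)² = (-5*1 + 112)² = (-5 + 112)² = 107² = 11449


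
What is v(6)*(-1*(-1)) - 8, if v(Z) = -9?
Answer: -17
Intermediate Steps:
v(6)*(-1*(-1)) - 8 = -(-9)*(-1) - 8 = -9*1 - 8 = -9 - 8 = -17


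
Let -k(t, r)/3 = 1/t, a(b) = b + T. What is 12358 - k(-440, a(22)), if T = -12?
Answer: 5437517/440 ≈ 12358.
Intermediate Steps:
a(b) = -12 + b (a(b) = b - 12 = -12 + b)
k(t, r) = -3/t
12358 - k(-440, a(22)) = 12358 - (-3)/(-440) = 12358 - (-3)*(-1)/440 = 12358 - 1*3/440 = 12358 - 3/440 = 5437517/440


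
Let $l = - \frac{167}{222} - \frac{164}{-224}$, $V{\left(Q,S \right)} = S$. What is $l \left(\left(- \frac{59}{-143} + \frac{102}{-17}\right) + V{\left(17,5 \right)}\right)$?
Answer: $\frac{125}{10582} \approx 0.011813$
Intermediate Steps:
$l = - \frac{125}{6216}$ ($l = \left(-167\right) \frac{1}{222} - - \frac{41}{56} = - \frac{167}{222} + \frac{41}{56} = - \frac{125}{6216} \approx -0.020109$)
$l \left(\left(- \frac{59}{-143} + \frac{102}{-17}\right) + V{\left(17,5 \right)}\right) = - \frac{125 \left(\left(- \frac{59}{-143} + \frac{102}{-17}\right) + 5\right)}{6216} = - \frac{125 \left(\left(\left(-59\right) \left(- \frac{1}{143}\right) + 102 \left(- \frac{1}{17}\right)\right) + 5\right)}{6216} = - \frac{125 \left(\left(\frac{59}{143} - 6\right) + 5\right)}{6216} = - \frac{125 \left(- \frac{799}{143} + 5\right)}{6216} = \left(- \frac{125}{6216}\right) \left(- \frac{84}{143}\right) = \frac{125}{10582}$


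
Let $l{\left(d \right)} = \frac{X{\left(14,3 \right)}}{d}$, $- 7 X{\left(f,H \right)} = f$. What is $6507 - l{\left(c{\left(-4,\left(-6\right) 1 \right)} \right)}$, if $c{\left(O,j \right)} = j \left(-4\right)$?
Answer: $\frac{78085}{12} \approx 6507.1$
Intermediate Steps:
$c{\left(O,j \right)} = - 4 j$
$X{\left(f,H \right)} = - \frac{f}{7}$
$l{\left(d \right)} = - \frac{2}{d}$ ($l{\left(d \right)} = \frac{\left(- \frac{1}{7}\right) 14}{d} = - \frac{2}{d}$)
$6507 - l{\left(c{\left(-4,\left(-6\right) 1 \right)} \right)} = 6507 - - \frac{2}{\left(-4\right) \left(\left(-6\right) 1\right)} = 6507 - - \frac{2}{\left(-4\right) \left(-6\right)} = 6507 - - \frac{2}{24} = 6507 - \left(-2\right) \frac{1}{24} = 6507 - - \frac{1}{12} = 6507 + \frac{1}{12} = \frac{78085}{12}$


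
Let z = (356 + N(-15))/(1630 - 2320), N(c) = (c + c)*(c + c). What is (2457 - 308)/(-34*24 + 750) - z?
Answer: -77773/2530 ≈ -30.740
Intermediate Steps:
N(c) = 4*c**2 (N(c) = (2*c)*(2*c) = 4*c**2)
z = -628/345 (z = (356 + 4*(-15)**2)/(1630 - 2320) = (356 + 4*225)/(-690) = (356 + 900)*(-1/690) = 1256*(-1/690) = -628/345 ≈ -1.8203)
(2457 - 308)/(-34*24 + 750) - z = (2457 - 308)/(-34*24 + 750) - 1*(-628/345) = 2149/(-816 + 750) + 628/345 = 2149/(-66) + 628/345 = 2149*(-1/66) + 628/345 = -2149/66 + 628/345 = -77773/2530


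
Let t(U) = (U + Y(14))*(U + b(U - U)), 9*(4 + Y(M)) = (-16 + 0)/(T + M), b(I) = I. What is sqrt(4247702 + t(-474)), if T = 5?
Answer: sqrt(14537060322)/57 ≈ 2115.3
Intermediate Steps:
Y(M) = -4 - 16/(9*(5 + M)) (Y(M) = -4 + ((-16 + 0)/(5 + M))/9 = -4 + (-16/(5 + M))/9 = -4 - 16/(9*(5 + M)))
t(U) = U*(-700/171 + U) (t(U) = (U + 4*(-49 - 9*14)/(9*(5 + 14)))*(U + (U - U)) = (U + (4/9)*(-49 - 126)/19)*(U + 0) = (U + (4/9)*(1/19)*(-175))*U = (U - 700/171)*U = (-700/171 + U)*U = U*(-700/171 + U))
sqrt(4247702 + t(-474)) = sqrt(4247702 + (1/171)*(-474)*(-700 + 171*(-474))) = sqrt(4247702 + (1/171)*(-474)*(-700 - 81054)) = sqrt(4247702 + (1/171)*(-474)*(-81754)) = sqrt(4247702 + 12917132/57) = sqrt(255036146/57) = sqrt(14537060322)/57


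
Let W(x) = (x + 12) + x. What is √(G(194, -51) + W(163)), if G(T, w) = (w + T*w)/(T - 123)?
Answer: √997763/71 ≈ 14.069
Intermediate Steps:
G(T, w) = (w + T*w)/(-123 + T)
W(x) = 12 + 2*x (W(x) = (12 + x) + x = 12 + 2*x)
√(G(194, -51) + W(163)) = √(-51*(1 + 194)/(-123 + 194) + (12 + 2*163)) = √(-51*195/71 + (12 + 326)) = √(-51*1/71*195 + 338) = √(-9945/71 + 338) = √(14053/71) = √997763/71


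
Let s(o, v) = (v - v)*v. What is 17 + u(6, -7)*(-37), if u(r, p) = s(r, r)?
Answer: 17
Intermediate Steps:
s(o, v) = 0 (s(o, v) = 0*v = 0)
u(r, p) = 0
17 + u(6, -7)*(-37) = 17 + 0*(-37) = 17 + 0 = 17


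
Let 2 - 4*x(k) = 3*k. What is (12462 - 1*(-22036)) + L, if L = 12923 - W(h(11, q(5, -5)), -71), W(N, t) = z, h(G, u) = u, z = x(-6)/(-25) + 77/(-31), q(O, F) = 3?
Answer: 7350671/155 ≈ 47424.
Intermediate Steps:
x(k) = ½ - 3*k/4
z = -416/155 (z = (½ - ¾*(-6))/(-25) + 77/(-31) = (½ + 9/2)*(-1/25) + 77*(-1/31) = 5*(-1/25) - 77/31 = -⅕ - 77/31 = -416/155 ≈ -2.6839)
W(N, t) = -416/155
L = 2003481/155 (L = 12923 - 1*(-416/155) = 12923 + 416/155 = 2003481/155 ≈ 12926.)
(12462 - 1*(-22036)) + L = (12462 - 1*(-22036)) + 2003481/155 = (12462 + 22036) + 2003481/155 = 34498 + 2003481/155 = 7350671/155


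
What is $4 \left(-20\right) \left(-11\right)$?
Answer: $880$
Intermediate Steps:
$4 \left(-20\right) \left(-11\right) = \left(-80\right) \left(-11\right) = 880$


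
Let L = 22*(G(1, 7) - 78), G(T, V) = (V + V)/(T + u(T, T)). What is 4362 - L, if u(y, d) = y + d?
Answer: 17926/3 ≈ 5975.3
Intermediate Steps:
u(y, d) = d + y
G(T, V) = 2*V/(3*T) (G(T, V) = (V + V)/(T + (T + T)) = (2*V)/(T + 2*T) = (2*V)/((3*T)) = (2*V)*(1/(3*T)) = 2*V/(3*T))
L = -4840/3 (L = 22*((2/3)*7/1 - 78) = 22*((2/3)*7*1 - 78) = 22*(14/3 - 78) = 22*(-220/3) = -4840/3 ≈ -1613.3)
4362 - L = 4362 - 1*(-4840/3) = 4362 + 4840/3 = 17926/3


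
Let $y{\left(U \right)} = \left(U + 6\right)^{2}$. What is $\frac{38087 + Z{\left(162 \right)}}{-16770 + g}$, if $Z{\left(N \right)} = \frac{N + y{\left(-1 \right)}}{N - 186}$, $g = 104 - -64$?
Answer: $- \frac{913901}{398448} \approx -2.2937$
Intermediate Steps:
$y{\left(U \right)} = \left(6 + U\right)^{2}$
$g = 168$ ($g = 104 + 64 = 168$)
$Z{\left(N \right)} = \frac{25 + N}{-186 + N}$ ($Z{\left(N \right)} = \frac{N + \left(6 - 1\right)^{2}}{N - 186} = \frac{N + 5^{2}}{-186 + N} = \frac{N + 25}{-186 + N} = \frac{25 + N}{-186 + N}$)
$\frac{38087 + Z{\left(162 \right)}}{-16770 + g} = \frac{38087 + \frac{25 + 162}{-186 + 162}}{-16770 + 168} = \frac{38087 + \frac{1}{-24} \cdot 187}{-16602} = \left(38087 - \frac{187}{24}\right) \left(- \frac{1}{16602}\right) = \frac{913901}{24} \left(- \frac{1}{16602}\right) = - \frac{913901}{398448}$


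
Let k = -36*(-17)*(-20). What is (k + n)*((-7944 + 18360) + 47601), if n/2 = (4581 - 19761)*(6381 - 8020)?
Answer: 2886218112600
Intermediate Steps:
n = 49760040 (n = 2*((4581 - 19761)*(6381 - 8020)) = 2*(-15180*(-1639)) = 2*24880020 = 49760040)
k = -12240 (k = 612*(-20) = -12240)
(k + n)*((-7944 + 18360) + 47601) = (-12240 + 49760040)*((-7944 + 18360) + 47601) = 49747800*(10416 + 47601) = 49747800*58017 = 2886218112600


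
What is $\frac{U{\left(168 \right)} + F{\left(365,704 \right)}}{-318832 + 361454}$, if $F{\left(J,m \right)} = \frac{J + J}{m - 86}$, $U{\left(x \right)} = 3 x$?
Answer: $\frac{156101}{13170198} \approx 0.011853$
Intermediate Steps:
$F{\left(J,m \right)} = \frac{2 J}{-86 + m}$
$\frac{U{\left(168 \right)} + F{\left(365,704 \right)}}{-318832 + 361454} = \frac{3 \cdot 168 + 2 \cdot 365 \frac{1}{-86 + 704}}{-318832 + 361454} = \frac{504 + 2 \cdot 365 \cdot \frac{1}{618}}{42622} = \left(504 + 2 \cdot 365 \cdot \frac{1}{618}\right) \frac{1}{42622} = \left(504 + \frac{365}{309}\right) \frac{1}{42622} = \frac{156101}{309} \cdot \frac{1}{42622} = \frac{156101}{13170198}$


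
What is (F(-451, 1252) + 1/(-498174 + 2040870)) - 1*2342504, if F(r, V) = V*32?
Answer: -3551964978239/1542696 ≈ -2.3024e+6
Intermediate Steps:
F(r, V) = 32*V
(F(-451, 1252) + 1/(-498174 + 2040870)) - 1*2342504 = (32*1252 + 1/(-498174 + 2040870)) - 1*2342504 = (40064 + 1/1542696) - 2342504 = 61806572545/1542696 - 2342504 = -3551964978239/1542696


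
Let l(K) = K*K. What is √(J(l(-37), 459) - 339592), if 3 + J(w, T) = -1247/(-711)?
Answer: I*√19074613042/237 ≈ 582.75*I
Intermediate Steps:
l(K) = K²
J(w, T) = -886/711 (J(w, T) = -3 - 1247/(-711) = -3 - 1247*(-1/711) = -3 + 1247/711 = -886/711)
√(J(l(-37), 459) - 339592) = √(-886/711 - 339592) = √(-241450798/711) = I*√19074613042/237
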